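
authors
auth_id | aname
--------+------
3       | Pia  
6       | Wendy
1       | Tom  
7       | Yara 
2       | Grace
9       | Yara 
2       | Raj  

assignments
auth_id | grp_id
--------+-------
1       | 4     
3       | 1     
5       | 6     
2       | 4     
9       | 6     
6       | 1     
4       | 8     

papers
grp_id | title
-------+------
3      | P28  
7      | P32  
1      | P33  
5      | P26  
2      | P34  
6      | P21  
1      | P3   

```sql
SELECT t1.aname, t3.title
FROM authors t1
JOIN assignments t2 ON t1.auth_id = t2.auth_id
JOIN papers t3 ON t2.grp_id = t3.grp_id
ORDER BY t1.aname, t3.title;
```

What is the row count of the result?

Step 1 — t1 INNER JOIN t2 on auth_id → 6 row(s).
Then INNER JOIN `papers t3` on grp_id: keep only rows whose t2.grp_id appears in t3.
Result: 5 row(s).

5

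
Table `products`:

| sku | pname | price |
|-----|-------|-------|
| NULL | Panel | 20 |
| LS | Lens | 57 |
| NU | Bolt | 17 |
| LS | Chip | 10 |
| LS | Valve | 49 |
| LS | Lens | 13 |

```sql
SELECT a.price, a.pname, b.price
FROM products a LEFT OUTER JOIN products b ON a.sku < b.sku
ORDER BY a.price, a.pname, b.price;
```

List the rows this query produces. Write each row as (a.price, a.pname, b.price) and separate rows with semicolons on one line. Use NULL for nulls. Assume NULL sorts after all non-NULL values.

(10, Chip, 17); (13, Lens, 17); (17, Bolt, NULL); (20, Panel, NULL); (49, Valve, 17); (57, Lens, 17)

LEFT JOIN keeps every row from `products a`; unmatched rows get NULL for `products b`'s columns.
Matching on a.sku < b.sku. A NULL in a compared column never satisfies the condition.
Matched pairs: 4; unmatched a rows kept: 2.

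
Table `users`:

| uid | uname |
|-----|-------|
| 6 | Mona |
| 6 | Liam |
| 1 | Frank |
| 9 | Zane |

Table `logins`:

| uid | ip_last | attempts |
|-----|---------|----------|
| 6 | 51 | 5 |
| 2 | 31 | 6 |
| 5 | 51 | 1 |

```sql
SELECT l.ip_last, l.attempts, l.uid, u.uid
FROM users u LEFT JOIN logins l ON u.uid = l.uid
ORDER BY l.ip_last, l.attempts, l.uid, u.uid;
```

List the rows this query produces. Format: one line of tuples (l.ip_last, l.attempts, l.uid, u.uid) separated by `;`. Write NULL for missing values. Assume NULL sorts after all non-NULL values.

LEFT JOIN keeps every row from `users`; unmatched rows get NULL for `logins`'s columns.
Matching on u.uid = l.uid.
- u[0] uid=6 → 1 match(es) in l → 1 row(s).
- u[1] uid=6 → 1 match(es) in l → 1 row(s).
- u[2] uid=1 → no match; kept with NULLs on the l side.
- u[3] uid=9 → no match; kept with NULLs on the l side.
After projecting and ordering:
l.ip_last | l.attempts | l.uid | u.uid
51 | 5 | 6 | 6
51 | 5 | 6 | 6
NULL | NULL | NULL | 1
NULL | NULL | NULL | 9

(51, 5, 6, 6); (51, 5, 6, 6); (NULL, NULL, NULL, 1); (NULL, NULL, NULL, 9)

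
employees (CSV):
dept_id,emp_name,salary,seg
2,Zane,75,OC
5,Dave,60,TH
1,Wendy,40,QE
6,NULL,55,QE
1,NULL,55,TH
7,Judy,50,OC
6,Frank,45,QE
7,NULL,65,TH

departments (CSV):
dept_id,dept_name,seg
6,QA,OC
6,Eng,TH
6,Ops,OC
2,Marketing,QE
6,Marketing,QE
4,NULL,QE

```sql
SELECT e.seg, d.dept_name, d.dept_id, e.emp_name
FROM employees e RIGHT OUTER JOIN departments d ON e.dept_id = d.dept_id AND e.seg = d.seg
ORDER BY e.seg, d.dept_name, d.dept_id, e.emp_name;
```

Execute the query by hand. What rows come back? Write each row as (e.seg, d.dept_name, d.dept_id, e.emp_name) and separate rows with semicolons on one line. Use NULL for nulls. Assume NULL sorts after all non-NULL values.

RIGHT JOIN keeps every row from `departments`; unmatched rows get NULL for `employees`'s columns.
Matching on e.dept_id = d.dept_id AND e.seg = d.seg.
- dept_id=2, seg=OC: no matching d row.
- dept_id=5, seg=TH: no matching d row.
- dept_id=1, seg=QE: no matching d row.
- dept_id=6, seg=QE: 1 matching d row(s), so 1 row(s) emitted.
- dept_id=1, seg=TH: no matching d row.
- dept_id=7, seg=OC: no matching d row.
- dept_id=6, seg=QE: 1 matching d row(s), so 1 row(s) emitted.
- dept_id=7, seg=TH: no matching d row.
- 5 d row(s) had no e match → kept, e columns NULL.
After projecting and ordering:
e.seg | d.dept_name | d.dept_id | e.emp_name
QE | Marketing | 6 | Frank
QE | Marketing | 6 | NULL
NULL | Eng | 6 | NULL
NULL | Marketing | 2 | NULL
NULL | Ops | 6 | NULL
NULL | QA | 6 | NULL
NULL | NULL | 4 | NULL

(QE, Marketing, 6, Frank); (QE, Marketing, 6, NULL); (NULL, Eng, 6, NULL); (NULL, Marketing, 2, NULL); (NULL, Ops, 6, NULL); (NULL, QA, 6, NULL); (NULL, NULL, 4, NULL)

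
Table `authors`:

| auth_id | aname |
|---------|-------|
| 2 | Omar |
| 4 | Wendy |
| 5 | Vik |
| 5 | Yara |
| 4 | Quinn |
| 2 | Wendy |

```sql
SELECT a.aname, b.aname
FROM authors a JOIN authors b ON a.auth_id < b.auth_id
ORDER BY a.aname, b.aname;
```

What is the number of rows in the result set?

INNER JOIN keeps only pairs where the ON condition holds.
Matching on a.auth_id < b.auth_id.
- a (auth_id=2) pairs with 4 row(s) of b.
- a (auth_id=4) pairs with 2 row(s) of b.
- a (auth_id=5) has no partner → excluded.
- a (auth_id=5) has no partner → excluded.
- a (auth_id=4) pairs with 2 row(s) of b.
- a (auth_id=2) pairs with 4 row(s) of b.
Total: 12 rows.

12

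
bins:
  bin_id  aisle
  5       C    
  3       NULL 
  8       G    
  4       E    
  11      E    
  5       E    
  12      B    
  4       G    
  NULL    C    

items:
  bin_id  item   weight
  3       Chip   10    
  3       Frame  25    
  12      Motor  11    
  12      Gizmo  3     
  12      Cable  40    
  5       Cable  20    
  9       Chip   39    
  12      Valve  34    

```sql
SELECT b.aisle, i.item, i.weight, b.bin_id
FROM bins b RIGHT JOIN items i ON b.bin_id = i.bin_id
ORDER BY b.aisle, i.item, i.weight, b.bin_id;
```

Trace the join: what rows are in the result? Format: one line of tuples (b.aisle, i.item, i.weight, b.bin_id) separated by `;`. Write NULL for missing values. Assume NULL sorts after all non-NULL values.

RIGHT JOIN keeps every row from `items`; unmatched rows get NULL for `bins`'s columns.
Matching on b.bin_id = i.bin_id. A NULL in a compared column never satisfies the condition.
- b[0] bin_id=5 → 1 match(es) in i → 1 row(s).
- b[1] bin_id=3 → 2 match(es) in i → 2 row(s).
- b[2] bin_id=8 → no match.
- b[3] bin_id=4 → no match.
- b[4] bin_id=11 → no match.
- b[5] bin_id=5 → 1 match(es) in i → 1 row(s).
- b[6] bin_id=12 → 4 match(es) in i → 4 row(s).
- b[7] bin_id=4 → no match.
- b[8] bin_id=NULL → no match.
- plus 1 unmatched i row(s), each kept with NULL b columns.
After projecting and ordering:
b.aisle | i.item | i.weight | b.bin_id
B | Cable | 40 | 12
B | Gizmo | 3 | 12
B | Motor | 11 | 12
B | Valve | 34 | 12
C | Cable | 20 | 5
E | Cable | 20 | 5
NULL | Chip | 10 | 3
NULL | Chip | 39 | NULL
NULL | Frame | 25 | 3

(B, Cable, 40, 12); (B, Gizmo, 3, 12); (B, Motor, 11, 12); (B, Valve, 34, 12); (C, Cable, 20, 5); (E, Cable, 20, 5); (NULL, Chip, 10, 3); (NULL, Chip, 39, NULL); (NULL, Frame, 25, 3)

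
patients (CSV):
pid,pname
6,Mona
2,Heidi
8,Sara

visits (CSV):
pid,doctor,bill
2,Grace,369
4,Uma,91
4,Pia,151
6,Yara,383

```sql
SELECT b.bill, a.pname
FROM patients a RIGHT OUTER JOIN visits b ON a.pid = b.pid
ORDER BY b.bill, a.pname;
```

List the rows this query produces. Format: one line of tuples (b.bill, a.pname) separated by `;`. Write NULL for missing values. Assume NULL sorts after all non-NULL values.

(91, NULL); (151, NULL); (369, Heidi); (383, Mona)

RIGHT JOIN keeps every row from `visits`; unmatched rows get NULL for `patients`'s columns.
Matching on a.pid = b.pid.
- a (pid=6) pairs with 1 row(s) of b.
- a (pid=2) pairs with 1 row(s) of b.
- a (pid=8) has no partner in b.
- 2 row(s) from b found no a partner → padded with NULL.
After projecting and ordering:
b.bill | a.pname
91 | NULL
151 | NULL
369 | Heidi
383 | Mona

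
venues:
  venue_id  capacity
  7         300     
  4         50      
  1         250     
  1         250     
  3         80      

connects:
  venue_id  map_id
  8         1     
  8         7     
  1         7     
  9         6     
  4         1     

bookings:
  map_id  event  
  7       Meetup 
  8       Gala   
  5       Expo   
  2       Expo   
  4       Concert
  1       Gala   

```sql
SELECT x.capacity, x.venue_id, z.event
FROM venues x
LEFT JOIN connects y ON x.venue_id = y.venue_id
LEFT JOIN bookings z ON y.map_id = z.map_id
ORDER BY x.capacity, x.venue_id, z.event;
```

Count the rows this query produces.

5

Joins associate left-to-right: venues LEFT JOIN connects on venue_id gives 5 intermediate row(s).
Then LEFT JOIN `bookings z` on map_id: each of those 5 rows is kept; rows whose y.map_id has no match in z get NULL for z's columns.
Result: 5 row(s).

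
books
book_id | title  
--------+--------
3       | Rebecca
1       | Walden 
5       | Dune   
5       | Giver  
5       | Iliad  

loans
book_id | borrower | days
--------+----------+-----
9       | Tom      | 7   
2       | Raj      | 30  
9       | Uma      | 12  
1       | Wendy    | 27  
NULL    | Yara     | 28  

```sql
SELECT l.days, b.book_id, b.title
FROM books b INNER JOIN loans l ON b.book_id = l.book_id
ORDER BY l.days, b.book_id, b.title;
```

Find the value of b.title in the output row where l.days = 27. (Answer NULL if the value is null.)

Walden

INNER JOIN keeps only pairs where the ON condition holds.
Matching on b.book_id = l.book_id. A NULL in a compared column never satisfies the condition.
- b (book_id=3) has no partner → excluded.
- b (book_id=1) pairs with 1 row(s) of l.
- b (book_id=5) has no partner → excluded.
- b (book_id=5) has no partner → excluded.
- b (book_id=5) has no partner → excluded.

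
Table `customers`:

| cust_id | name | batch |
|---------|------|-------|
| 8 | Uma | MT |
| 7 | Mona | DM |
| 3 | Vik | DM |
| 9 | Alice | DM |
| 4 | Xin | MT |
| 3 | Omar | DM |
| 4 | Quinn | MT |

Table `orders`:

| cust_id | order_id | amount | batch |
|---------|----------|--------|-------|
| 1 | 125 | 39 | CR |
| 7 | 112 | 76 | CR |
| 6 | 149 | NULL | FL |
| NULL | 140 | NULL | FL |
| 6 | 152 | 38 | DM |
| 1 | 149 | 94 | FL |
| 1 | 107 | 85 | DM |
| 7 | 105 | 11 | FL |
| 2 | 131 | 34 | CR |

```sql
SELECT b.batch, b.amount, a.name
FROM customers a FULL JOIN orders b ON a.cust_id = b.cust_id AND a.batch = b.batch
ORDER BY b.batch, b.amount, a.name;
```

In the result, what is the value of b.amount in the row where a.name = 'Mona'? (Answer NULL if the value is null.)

FULL OUTER JOIN keeps every row from both sides; unmatched rows get NULL for the other side's columns.
Matching on a.cust_id = b.cust_id AND a.batch = b.batch. A NULL in a compared column never satisfies the condition.
- a row (cust_id=8, batch=MT): no match → kept, b columns NULL.
- a row (cust_id=7, batch=DM): no match → kept, b columns NULL.
- a row (cust_id=3, batch=DM): no match → kept, b columns NULL.
- a row (cust_id=9, batch=DM): no match → kept, b columns NULL.
- a row (cust_id=4, batch=MT): no match → kept, b columns NULL.
- a row (cust_id=3, batch=DM): no match → kept, b columns NULL.
- a row (cust_id=4, batch=MT): no match → kept, b columns NULL.
- plus 9 unmatched b row(s), each kept with NULL a columns.

NULL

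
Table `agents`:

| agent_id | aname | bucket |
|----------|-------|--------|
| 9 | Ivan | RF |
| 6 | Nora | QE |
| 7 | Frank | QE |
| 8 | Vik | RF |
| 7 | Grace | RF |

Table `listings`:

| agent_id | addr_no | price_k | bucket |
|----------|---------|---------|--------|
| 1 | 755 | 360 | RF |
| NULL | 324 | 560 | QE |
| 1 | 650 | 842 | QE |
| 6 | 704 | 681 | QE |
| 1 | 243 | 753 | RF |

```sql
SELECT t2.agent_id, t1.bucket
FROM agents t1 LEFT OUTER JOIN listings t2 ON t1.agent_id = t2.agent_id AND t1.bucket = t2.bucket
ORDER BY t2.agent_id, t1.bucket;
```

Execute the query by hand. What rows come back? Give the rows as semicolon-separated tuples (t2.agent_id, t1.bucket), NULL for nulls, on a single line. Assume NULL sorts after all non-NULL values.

LEFT JOIN keeps every row from `agents`; unmatched rows get NULL for `listings`'s columns.
Matching on t1.agent_id = t2.agent_id AND t1.bucket = t2.bucket. A NULL in a compared column never satisfies the condition.
Matched pairs: 1; unmatched t1 rows kept: 4.

(6, QE); (NULL, QE); (NULL, RF); (NULL, RF); (NULL, RF)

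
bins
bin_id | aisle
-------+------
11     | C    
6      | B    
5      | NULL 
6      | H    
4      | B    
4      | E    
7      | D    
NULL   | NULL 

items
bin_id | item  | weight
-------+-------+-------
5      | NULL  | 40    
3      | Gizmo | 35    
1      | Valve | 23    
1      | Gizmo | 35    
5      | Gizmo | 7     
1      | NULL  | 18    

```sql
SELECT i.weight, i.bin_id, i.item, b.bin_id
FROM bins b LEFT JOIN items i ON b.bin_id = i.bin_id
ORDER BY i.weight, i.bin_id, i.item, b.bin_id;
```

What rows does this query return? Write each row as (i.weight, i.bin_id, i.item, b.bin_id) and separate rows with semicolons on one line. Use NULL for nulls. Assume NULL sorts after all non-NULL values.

(7, 5, Gizmo, 5); (40, 5, NULL, 5); (NULL, NULL, NULL, 4); (NULL, NULL, NULL, 4); (NULL, NULL, NULL, 6); (NULL, NULL, NULL, 6); (NULL, NULL, NULL, 7); (NULL, NULL, NULL, 11); (NULL, NULL, NULL, NULL)

LEFT JOIN keeps every row from `bins`; unmatched rows get NULL for `items`'s columns.
Matching on b.bin_id = i.bin_id. A NULL in a compared column never satisfies the condition.
- b row (bin_id=11): no match → kept, i columns NULL.
- b row (bin_id=6): no match → kept, i columns NULL.
- b row (bin_id=5): matches 2 i row(s) → 2 output row(s).
- b row (bin_id=6): no match → kept, i columns NULL.
- b row (bin_id=4): no match → kept, i columns NULL.
- b row (bin_id=4): no match → kept, i columns NULL.
- b row (bin_id=7): no match → kept, i columns NULL.
- b row (bin_id=NULL): no match → kept, i columns NULL.
After projecting and ordering:
i.weight | i.bin_id | i.item | b.bin_id
7 | 5 | Gizmo | 5
40 | 5 | NULL | 5
NULL | NULL | NULL | 4
NULL | NULL | NULL | 4
NULL | NULL | NULL | 6
NULL | NULL | NULL | 6
NULL | NULL | NULL | 7
NULL | NULL | NULL | 11
NULL | NULL | NULL | NULL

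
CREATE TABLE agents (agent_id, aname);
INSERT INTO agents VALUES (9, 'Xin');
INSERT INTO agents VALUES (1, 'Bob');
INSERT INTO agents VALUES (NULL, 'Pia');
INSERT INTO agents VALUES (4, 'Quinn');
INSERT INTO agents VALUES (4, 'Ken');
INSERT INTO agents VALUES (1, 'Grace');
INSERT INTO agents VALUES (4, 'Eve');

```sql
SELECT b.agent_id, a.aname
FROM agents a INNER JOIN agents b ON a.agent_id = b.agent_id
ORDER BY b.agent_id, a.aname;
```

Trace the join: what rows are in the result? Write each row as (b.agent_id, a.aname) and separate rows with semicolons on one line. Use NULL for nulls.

(1, Bob); (1, Bob); (1, Grace); (1, Grace); (4, Eve); (4, Eve); (4, Eve); (4, Ken); (4, Ken); (4, Ken); (4, Quinn); (4, Quinn); (4, Quinn); (9, Xin)

INNER JOIN keeps only pairs where the ON condition holds.
Matching on a.agent_id = b.agent_id. A NULL in a compared column never satisfies the condition.
Matched pairs: 14.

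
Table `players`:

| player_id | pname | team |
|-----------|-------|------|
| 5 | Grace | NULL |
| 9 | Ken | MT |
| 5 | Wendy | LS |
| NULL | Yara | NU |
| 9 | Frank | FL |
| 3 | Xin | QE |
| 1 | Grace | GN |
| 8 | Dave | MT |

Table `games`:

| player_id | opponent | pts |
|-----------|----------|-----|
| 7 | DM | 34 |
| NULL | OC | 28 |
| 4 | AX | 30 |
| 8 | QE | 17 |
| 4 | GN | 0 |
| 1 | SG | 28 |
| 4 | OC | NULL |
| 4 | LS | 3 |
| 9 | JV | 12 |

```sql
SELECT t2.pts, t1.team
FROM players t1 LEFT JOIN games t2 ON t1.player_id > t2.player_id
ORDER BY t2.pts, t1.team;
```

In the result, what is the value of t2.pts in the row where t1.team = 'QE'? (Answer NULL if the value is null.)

28

LEFT JOIN keeps every row from `players`; unmatched rows get NULL for `games`'s columns.
Matching on t1.player_id > t2.player_id. A NULL in a compared column never satisfies the condition.
- t1[0] player_id=5 → 5 match(es) in t2 → 5 row(s).
- t1[1] player_id=9 → 7 match(es) in t2 → 7 row(s).
- t1[2] player_id=5 → 5 match(es) in t2 → 5 row(s).
- t1[3] player_id=NULL → no match; kept with NULLs on the t2 side.
- t1[4] player_id=9 → 7 match(es) in t2 → 7 row(s).
- t1[5] player_id=3 → 1 match(es) in t2 → 1 row(s).
- t1[6] player_id=1 → no match; kept with NULLs on the t2 side.
- t1[7] player_id=8 → 6 match(es) in t2 → 6 row(s).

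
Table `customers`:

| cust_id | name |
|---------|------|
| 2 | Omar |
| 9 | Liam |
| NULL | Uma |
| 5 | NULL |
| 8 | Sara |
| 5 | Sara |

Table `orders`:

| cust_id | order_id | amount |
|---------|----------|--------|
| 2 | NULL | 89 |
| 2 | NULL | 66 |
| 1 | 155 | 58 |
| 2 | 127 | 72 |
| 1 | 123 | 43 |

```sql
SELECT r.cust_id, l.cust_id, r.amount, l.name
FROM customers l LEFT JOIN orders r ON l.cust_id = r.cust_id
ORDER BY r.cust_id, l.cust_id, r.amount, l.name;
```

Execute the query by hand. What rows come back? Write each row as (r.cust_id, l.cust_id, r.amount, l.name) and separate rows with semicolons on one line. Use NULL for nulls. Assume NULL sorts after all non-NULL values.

(2, 2, 66, Omar); (2, 2, 72, Omar); (2, 2, 89, Omar); (NULL, 5, NULL, Sara); (NULL, 5, NULL, NULL); (NULL, 8, NULL, Sara); (NULL, 9, NULL, Liam); (NULL, NULL, NULL, Uma)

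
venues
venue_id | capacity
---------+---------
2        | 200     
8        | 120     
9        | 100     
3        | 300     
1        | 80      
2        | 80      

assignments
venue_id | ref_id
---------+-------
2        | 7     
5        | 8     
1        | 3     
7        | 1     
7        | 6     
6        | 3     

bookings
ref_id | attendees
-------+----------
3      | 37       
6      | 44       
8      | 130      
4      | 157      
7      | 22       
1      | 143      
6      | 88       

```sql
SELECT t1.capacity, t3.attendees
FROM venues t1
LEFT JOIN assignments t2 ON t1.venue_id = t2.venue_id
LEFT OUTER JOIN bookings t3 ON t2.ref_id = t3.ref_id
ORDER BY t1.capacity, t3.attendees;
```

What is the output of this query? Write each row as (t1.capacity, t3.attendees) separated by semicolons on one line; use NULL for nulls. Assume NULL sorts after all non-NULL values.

(80, 22); (80, 37); (100, NULL); (120, NULL); (200, 22); (300, NULL)

Step 1 — t1 LEFT JOIN t2 on venue_id → 6 row(s).
Then LEFT JOIN `bookings t3` on ref_id: each of those 6 rows is kept; rows whose t2.ref_id has no match in t3 get NULL for t3's columns.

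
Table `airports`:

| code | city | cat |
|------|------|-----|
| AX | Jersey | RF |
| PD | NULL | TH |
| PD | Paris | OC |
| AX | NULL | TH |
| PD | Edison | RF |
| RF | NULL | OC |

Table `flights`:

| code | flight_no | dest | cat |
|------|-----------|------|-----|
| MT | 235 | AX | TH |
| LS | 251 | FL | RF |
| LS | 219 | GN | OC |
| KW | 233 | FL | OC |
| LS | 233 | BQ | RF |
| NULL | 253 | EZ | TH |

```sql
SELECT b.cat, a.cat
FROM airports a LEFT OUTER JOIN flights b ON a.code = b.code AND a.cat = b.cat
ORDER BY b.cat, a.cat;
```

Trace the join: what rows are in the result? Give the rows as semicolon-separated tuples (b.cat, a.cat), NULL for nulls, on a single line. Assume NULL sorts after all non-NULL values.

(NULL, OC); (NULL, OC); (NULL, RF); (NULL, RF); (NULL, TH); (NULL, TH)

LEFT JOIN keeps every row from `airports`; unmatched rows get NULL for `flights`'s columns.
Matching on a.code = b.code AND a.cat = b.cat. A NULL in a compared column never satisfies the condition.
- a (code=AX, cat=RF) has no partner → padded with NULL.
- a (code=PD, cat=TH) has no partner → padded with NULL.
- a (code=PD, cat=OC) has no partner → padded with NULL.
- a (code=AX, cat=TH) has no partner → padded with NULL.
- a (code=PD, cat=RF) has no partner → padded with NULL.
- a (code=RF, cat=OC) has no partner → padded with NULL.
After projecting and ordering:
b.cat | a.cat
NULL | OC
NULL | OC
NULL | RF
NULL | RF
NULL | TH
NULL | TH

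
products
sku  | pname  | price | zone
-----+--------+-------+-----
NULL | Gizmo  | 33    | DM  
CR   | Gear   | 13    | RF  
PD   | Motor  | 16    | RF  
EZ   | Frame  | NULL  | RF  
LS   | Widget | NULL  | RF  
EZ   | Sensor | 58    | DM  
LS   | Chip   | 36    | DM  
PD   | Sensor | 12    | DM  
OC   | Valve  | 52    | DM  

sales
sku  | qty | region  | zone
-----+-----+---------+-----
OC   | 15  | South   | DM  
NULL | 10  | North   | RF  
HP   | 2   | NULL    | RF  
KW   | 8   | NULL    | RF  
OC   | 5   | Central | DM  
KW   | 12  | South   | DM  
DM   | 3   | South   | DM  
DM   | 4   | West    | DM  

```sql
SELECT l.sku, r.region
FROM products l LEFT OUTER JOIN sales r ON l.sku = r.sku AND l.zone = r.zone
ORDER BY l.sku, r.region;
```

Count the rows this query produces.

10

LEFT JOIN keeps every row from `products`; unmatched rows get NULL for `sales`'s columns.
Matching on l.sku = r.sku AND l.zone = r.zone. A NULL in a compared column never satisfies the condition.
Matched pairs: 2; unmatched l rows kept: 8.
Total: 2 matched + 8 padded = 10 rows.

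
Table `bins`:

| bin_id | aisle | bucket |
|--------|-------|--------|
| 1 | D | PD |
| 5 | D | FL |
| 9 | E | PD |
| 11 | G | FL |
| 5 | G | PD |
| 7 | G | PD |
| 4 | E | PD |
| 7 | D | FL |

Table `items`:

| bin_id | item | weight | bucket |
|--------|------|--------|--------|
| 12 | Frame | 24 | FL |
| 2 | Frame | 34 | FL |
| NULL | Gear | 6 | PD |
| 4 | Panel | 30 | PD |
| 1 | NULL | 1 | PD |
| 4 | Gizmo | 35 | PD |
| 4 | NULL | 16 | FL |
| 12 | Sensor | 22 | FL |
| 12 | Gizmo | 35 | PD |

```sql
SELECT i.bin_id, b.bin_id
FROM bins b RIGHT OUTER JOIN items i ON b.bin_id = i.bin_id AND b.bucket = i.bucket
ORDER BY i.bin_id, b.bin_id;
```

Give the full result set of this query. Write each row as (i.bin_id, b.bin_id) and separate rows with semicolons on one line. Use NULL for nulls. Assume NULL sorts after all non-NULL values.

(1, 1); (2, NULL); (4, 4); (4, 4); (4, NULL); (12, NULL); (12, NULL); (12, NULL); (NULL, NULL)

RIGHT JOIN keeps every row from `items`; unmatched rows get NULL for `bins`'s columns.
Matching on b.bin_id = i.bin_id AND b.bucket = i.bucket. A NULL in a compared column never satisfies the condition.
- b row (bin_id=1, bucket=PD): matches 1 i row(s) → 1 output row(s).
- b row (bin_id=5, bucket=FL): no match.
- b row (bin_id=9, bucket=PD): no match.
- b row (bin_id=11, bucket=FL): no match.
- b row (bin_id=5, bucket=PD): no match.
- b row (bin_id=7, bucket=PD): no match.
- b row (bin_id=4, bucket=PD): matches 2 i row(s) → 2 output row(s).
- b row (bin_id=7, bucket=FL): no match.
- 6 i row(s) had no b match → kept, b columns NULL.
After projecting and ordering:
i.bin_id | b.bin_id
1 | 1
2 | NULL
4 | 4
4 | 4
4 | NULL
12 | NULL
12 | NULL
12 | NULL
NULL | NULL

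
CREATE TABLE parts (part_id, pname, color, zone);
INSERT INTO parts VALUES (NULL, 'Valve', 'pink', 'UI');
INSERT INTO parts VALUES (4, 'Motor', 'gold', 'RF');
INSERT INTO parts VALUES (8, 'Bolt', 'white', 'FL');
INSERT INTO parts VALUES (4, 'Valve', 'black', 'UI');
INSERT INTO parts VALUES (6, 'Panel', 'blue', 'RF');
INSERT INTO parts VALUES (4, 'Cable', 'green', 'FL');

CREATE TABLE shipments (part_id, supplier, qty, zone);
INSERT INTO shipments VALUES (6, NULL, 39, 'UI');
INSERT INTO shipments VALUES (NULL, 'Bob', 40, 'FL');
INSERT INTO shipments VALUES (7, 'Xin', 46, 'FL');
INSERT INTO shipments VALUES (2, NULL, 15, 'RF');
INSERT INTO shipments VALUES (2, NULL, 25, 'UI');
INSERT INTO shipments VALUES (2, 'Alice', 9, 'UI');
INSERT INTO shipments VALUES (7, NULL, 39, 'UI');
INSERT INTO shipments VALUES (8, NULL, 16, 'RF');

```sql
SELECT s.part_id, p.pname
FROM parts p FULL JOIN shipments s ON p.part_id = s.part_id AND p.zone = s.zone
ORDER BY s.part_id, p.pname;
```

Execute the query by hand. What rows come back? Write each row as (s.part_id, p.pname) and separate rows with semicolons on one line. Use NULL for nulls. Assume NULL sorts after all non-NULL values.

FULL OUTER JOIN keeps every row from both sides; unmatched rows get NULL for the other side's columns.
Matching on p.part_id = s.part_id AND p.zone = s.zone. A NULL in a compared column never satisfies the condition.
Matched pairs: 0; unmatched p rows kept: 6; unmatched s rows kept: 8.

(2, NULL); (2, NULL); (2, NULL); (6, NULL); (7, NULL); (7, NULL); (8, NULL); (NULL, Bolt); (NULL, Cable); (NULL, Motor); (NULL, Panel); (NULL, Valve); (NULL, Valve); (NULL, NULL)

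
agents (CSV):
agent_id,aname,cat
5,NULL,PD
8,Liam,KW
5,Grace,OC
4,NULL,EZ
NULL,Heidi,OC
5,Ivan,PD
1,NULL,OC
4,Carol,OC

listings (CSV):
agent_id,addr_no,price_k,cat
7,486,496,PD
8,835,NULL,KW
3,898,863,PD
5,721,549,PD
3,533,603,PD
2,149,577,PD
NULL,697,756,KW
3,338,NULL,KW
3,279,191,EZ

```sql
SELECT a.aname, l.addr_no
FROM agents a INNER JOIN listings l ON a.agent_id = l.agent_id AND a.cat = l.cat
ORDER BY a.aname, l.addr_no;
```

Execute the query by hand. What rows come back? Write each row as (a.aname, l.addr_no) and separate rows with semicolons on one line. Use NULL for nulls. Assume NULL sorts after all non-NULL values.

(Ivan, 721); (Liam, 835); (NULL, 721)

INNER JOIN keeps only pairs where the ON condition holds.
Matching on a.agent_id = l.agent_id AND a.cat = l.cat. A NULL in a compared column never satisfies the condition.
- a[0] agent_id=5, cat=PD → 1 match(es) in l → 1 row(s).
- a[1] agent_id=8, cat=KW → 1 match(es) in l → 1 row(s).
- a[2] agent_id=5, cat=OC → no match; dropped.
- a[3] agent_id=4, cat=EZ → no match; dropped.
- a[4] agent_id=NULL, cat=OC → no match; dropped.
- a[5] agent_id=5, cat=PD → 1 match(es) in l → 1 row(s).
- a[6] agent_id=1, cat=OC → no match; dropped.
- a[7] agent_id=4, cat=OC → no match; dropped.
After projecting and ordering:
a.aname | l.addr_no
Ivan | 721
Liam | 835
NULL | 721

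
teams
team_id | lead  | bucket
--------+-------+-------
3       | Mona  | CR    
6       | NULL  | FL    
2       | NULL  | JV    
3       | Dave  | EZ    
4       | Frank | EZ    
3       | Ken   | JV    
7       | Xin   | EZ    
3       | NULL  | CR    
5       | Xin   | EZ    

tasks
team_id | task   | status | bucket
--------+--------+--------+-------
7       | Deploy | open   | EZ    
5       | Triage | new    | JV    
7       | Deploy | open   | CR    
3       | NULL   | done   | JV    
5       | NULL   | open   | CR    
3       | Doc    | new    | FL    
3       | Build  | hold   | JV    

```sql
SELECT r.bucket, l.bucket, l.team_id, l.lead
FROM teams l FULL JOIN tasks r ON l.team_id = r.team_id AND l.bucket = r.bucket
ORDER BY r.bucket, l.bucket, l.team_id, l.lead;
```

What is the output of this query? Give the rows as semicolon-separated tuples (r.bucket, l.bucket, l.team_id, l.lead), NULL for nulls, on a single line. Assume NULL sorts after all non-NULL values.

(CR, NULL, NULL, NULL); (CR, NULL, NULL, NULL); (EZ, EZ, 7, Xin); (FL, NULL, NULL, NULL); (JV, JV, 3, Ken); (JV, JV, 3, Ken); (JV, NULL, NULL, NULL); (NULL, CR, 3, Mona); (NULL, CR, 3, NULL); (NULL, EZ, 3, Dave); (NULL, EZ, 4, Frank); (NULL, EZ, 5, Xin); (NULL, FL, 6, NULL); (NULL, JV, 2, NULL)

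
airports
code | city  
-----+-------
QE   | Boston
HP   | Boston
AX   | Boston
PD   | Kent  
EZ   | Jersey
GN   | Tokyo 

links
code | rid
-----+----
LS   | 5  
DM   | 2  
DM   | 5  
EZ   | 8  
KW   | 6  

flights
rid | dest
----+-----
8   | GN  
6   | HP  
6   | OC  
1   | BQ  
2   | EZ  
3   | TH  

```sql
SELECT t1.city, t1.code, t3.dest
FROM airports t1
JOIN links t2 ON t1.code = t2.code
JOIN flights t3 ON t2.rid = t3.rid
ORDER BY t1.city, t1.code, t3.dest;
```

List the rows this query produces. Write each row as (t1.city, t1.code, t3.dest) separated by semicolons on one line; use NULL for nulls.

(Jersey, EZ, GN)

Step 1 — t1 INNER JOIN t2 on code → 1 row(s).
Then INNER JOIN `flights t3` on rid: keep only rows whose t2.rid appears in t3.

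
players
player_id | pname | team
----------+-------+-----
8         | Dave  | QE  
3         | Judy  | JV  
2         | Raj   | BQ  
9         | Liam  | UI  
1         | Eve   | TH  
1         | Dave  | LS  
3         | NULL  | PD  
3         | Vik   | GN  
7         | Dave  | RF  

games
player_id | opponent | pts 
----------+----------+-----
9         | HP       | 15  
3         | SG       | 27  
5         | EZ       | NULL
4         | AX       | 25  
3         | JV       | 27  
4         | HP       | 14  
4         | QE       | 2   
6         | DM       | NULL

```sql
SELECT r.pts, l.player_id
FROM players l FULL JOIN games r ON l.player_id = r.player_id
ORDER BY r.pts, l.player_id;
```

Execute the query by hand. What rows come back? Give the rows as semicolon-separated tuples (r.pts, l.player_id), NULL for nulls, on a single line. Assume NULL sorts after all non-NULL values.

(2, NULL); (14, NULL); (15, 9); (25, NULL); (27, 3); (27, 3); (27, 3); (27, 3); (27, 3); (27, 3); (NULL, 1); (NULL, 1); (NULL, 2); (NULL, 7); (NULL, 8); (NULL, NULL); (NULL, NULL)

FULL OUTER JOIN keeps every row from both sides; unmatched rows get NULL for the other side's columns.
Matching on l.player_id = r.player_id.
Matched pairs: 7; unmatched l rows kept: 5; unmatched r rows kept: 5.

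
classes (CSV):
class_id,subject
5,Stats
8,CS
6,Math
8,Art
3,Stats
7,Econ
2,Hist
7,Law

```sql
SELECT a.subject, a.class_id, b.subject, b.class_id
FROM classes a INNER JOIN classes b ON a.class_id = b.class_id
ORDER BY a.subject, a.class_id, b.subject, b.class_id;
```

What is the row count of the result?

12

INNER JOIN keeps only pairs where the ON condition holds.
Matching on a.class_id = b.class_id.
- a[0] class_id=5 → 1 match(es) in b → 1 row(s).
- a[1] class_id=8 → 2 match(es) in b → 2 row(s).
- a[2] class_id=6 → 1 match(es) in b → 1 row(s).
- a[3] class_id=8 → 2 match(es) in b → 2 row(s).
- a[4] class_id=3 → 1 match(es) in b → 1 row(s).
- a[5] class_id=7 → 2 match(es) in b → 2 row(s).
- a[6] class_id=2 → 1 match(es) in b → 1 row(s).
- a[7] class_id=7 → 2 match(es) in b → 2 row(s).
Total: 12 rows.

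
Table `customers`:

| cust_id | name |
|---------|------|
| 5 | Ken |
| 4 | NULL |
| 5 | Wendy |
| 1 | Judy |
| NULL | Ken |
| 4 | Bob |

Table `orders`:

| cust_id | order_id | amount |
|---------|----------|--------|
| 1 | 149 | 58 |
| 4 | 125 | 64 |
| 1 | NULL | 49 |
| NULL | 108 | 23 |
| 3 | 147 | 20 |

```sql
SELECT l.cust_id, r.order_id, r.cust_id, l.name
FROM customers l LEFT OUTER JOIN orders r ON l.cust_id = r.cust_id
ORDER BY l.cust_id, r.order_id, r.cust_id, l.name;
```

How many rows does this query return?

7

LEFT JOIN keeps every row from `customers`; unmatched rows get NULL for `orders`'s columns.
Matching on l.cust_id = r.cust_id. A NULL in a compared column never satisfies the condition.
- l (cust_id=5) has no partner → padded with NULL.
- l (cust_id=4) pairs with 1 row(s) of r.
- l (cust_id=5) has no partner → padded with NULL.
- l (cust_id=1) pairs with 2 row(s) of r.
- l (cust_id=NULL) has no partner → padded with NULL.
- l (cust_id=4) pairs with 1 row(s) of r.
Total: 4 matched + 3 padded = 7 rows.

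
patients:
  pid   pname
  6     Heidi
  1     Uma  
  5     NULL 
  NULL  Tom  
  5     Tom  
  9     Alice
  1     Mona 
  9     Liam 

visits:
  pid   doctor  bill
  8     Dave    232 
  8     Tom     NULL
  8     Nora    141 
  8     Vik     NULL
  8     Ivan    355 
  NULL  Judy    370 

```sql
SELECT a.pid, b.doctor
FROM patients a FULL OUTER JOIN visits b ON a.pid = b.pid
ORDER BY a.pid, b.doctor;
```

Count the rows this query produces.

14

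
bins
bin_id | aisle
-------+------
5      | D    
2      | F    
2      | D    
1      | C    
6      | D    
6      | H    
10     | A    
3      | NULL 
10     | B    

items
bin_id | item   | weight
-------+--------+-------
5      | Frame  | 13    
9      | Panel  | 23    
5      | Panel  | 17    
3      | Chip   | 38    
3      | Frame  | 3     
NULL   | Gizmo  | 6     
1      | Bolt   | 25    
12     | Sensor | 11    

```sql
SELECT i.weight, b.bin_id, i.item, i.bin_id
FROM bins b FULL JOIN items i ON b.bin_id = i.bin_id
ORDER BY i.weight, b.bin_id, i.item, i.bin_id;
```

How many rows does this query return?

FULL OUTER JOIN keeps every row from both sides; unmatched rows get NULL for the other side's columns.
Matching on b.bin_id = i.bin_id. A NULL in a compared column never satisfies the condition.
- b (bin_id=5) pairs with 2 row(s) of i.
- b (bin_id=2) has no partner → padded with NULL.
- b (bin_id=2) has no partner → padded with NULL.
- b (bin_id=1) pairs with 1 row(s) of i.
- b (bin_id=6) has no partner → padded with NULL.
- b (bin_id=6) has no partner → padded with NULL.
- b (bin_id=10) has no partner → padded with NULL.
- b (bin_id=3) pairs with 2 row(s) of i.
- b (bin_id=10) has no partner → padded with NULL.
- plus 3 unmatched i row(s), each kept with NULL b columns.
Total: 5 matched + 9 padded = 14 rows.

14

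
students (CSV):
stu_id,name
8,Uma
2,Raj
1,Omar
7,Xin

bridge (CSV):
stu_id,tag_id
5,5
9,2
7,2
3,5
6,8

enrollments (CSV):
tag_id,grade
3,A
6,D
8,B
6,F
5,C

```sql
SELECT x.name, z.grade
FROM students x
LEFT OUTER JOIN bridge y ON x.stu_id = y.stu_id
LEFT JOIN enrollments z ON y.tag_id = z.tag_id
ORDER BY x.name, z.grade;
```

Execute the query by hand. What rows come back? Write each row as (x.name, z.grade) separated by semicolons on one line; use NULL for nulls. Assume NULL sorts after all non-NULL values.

Step 1 — x LEFT JOIN y on stu_id → 4 row(s).
Then LEFT JOIN `enrollments z` on tag_id: each of those 4 rows is kept; rows whose y.tag_id has no match in z get NULL for z's columns.

(Omar, NULL); (Raj, NULL); (Uma, NULL); (Xin, NULL)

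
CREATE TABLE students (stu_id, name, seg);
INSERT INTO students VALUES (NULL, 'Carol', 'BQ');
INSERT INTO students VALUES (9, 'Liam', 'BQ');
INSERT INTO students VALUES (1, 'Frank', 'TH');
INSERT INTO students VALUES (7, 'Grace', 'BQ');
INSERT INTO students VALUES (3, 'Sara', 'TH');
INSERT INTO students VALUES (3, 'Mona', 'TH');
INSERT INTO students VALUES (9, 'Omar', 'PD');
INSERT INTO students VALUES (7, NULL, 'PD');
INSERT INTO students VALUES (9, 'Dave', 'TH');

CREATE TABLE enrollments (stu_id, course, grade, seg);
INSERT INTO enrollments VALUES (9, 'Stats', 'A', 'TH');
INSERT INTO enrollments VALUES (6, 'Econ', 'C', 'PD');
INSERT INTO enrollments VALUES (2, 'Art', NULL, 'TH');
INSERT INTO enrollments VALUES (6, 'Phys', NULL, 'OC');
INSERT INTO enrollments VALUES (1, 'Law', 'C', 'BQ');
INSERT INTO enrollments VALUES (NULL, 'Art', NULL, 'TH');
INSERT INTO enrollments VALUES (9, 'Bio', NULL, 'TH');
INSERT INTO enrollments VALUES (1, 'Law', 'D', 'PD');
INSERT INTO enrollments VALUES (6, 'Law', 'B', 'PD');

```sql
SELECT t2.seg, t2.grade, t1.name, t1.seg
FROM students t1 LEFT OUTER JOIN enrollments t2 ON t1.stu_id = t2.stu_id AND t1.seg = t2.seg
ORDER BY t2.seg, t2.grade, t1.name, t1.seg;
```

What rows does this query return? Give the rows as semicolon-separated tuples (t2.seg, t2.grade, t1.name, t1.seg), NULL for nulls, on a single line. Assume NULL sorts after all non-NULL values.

(TH, A, Dave, TH); (TH, NULL, Dave, TH); (NULL, NULL, Carol, BQ); (NULL, NULL, Frank, TH); (NULL, NULL, Grace, BQ); (NULL, NULL, Liam, BQ); (NULL, NULL, Mona, TH); (NULL, NULL, Omar, PD); (NULL, NULL, Sara, TH); (NULL, NULL, NULL, PD)

LEFT JOIN keeps every row from `students`; unmatched rows get NULL for `enrollments`'s columns.
Matching on t1.stu_id = t2.stu_id AND t1.seg = t2.seg. A NULL in a compared column never satisfies the condition.
- t1 row (stu_id=NULL, seg=BQ): no match → kept, t2 columns NULL.
- t1 row (stu_id=9, seg=BQ): no match → kept, t2 columns NULL.
- t1 row (stu_id=1, seg=TH): no match → kept, t2 columns NULL.
- t1 row (stu_id=7, seg=BQ): no match → kept, t2 columns NULL.
- t1 row (stu_id=3, seg=TH): no match → kept, t2 columns NULL.
- t1 row (stu_id=3, seg=TH): no match → kept, t2 columns NULL.
- t1 row (stu_id=9, seg=PD): no match → kept, t2 columns NULL.
- t1 row (stu_id=7, seg=PD): no match → kept, t2 columns NULL.
- t1 row (stu_id=9, seg=TH): matches 2 t2 row(s) → 2 output row(s).
After projecting and ordering:
t2.seg | t2.grade | t1.name | t1.seg
TH | A | Dave | TH
TH | NULL | Dave | TH
NULL | NULL | Carol | BQ
NULL | NULL | Frank | TH
NULL | NULL | Grace | BQ
NULL | NULL | Liam | BQ
NULL | NULL | Mona | TH
NULL | NULL | Omar | PD
NULL | NULL | Sara | TH
NULL | NULL | NULL | PD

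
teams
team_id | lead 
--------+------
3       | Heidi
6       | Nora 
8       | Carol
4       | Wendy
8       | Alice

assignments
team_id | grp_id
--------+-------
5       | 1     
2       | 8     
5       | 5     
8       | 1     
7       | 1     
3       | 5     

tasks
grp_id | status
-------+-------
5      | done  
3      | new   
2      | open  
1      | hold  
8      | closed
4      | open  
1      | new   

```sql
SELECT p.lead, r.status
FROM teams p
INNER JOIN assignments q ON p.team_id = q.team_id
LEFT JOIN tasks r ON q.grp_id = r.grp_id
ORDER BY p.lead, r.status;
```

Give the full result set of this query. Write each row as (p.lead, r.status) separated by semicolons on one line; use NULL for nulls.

Step 1 — p INNER JOIN q on team_id → 3 row(s).
Then LEFT JOIN `tasks r` on grp_id: each of those 3 rows is kept; rows whose q.grp_id has no match in r get NULL for r's columns.

(Alice, hold); (Alice, new); (Carol, hold); (Carol, new); (Heidi, done)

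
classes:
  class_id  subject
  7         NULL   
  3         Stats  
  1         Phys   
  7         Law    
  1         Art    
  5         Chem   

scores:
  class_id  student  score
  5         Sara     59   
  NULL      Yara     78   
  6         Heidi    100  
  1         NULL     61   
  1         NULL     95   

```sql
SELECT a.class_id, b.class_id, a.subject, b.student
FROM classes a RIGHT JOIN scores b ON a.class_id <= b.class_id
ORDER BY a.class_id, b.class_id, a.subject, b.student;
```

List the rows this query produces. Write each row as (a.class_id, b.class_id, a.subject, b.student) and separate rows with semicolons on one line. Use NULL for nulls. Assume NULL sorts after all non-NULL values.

(1, 1, Art, NULL); (1, 1, Art, NULL); (1, 1, Phys, NULL); (1, 1, Phys, NULL); (1, 5, Art, Sara); (1, 5, Phys, Sara); (1, 6, Art, Heidi); (1, 6, Phys, Heidi); (3, 5, Stats, Sara); (3, 6, Stats, Heidi); (5, 5, Chem, Sara); (5, 6, Chem, Heidi); (NULL, NULL, NULL, Yara)

RIGHT JOIN keeps every row from `scores`; unmatched rows get NULL for `classes`'s columns.
Matching on a.class_id <= b.class_id. A NULL in a compared column never satisfies the condition.
Matched pairs: 12; unmatched b rows kept: 1.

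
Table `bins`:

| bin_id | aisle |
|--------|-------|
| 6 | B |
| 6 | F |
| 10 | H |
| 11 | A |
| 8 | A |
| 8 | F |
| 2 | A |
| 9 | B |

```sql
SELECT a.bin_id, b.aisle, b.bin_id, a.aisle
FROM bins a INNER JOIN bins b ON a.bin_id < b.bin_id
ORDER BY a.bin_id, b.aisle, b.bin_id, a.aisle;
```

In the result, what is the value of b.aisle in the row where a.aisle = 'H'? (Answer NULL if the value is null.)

INNER JOIN keeps only pairs where the ON condition holds.
Matching on a.bin_id < b.bin_id.
- a (bin_id=6) pairs with 5 row(s) of b.
- a (bin_id=6) pairs with 5 row(s) of b.
- a (bin_id=10) pairs with 1 row(s) of b.
- a (bin_id=11) has no partner → excluded.
- a (bin_id=8) pairs with 3 row(s) of b.
- a (bin_id=8) pairs with 3 row(s) of b.
- a (bin_id=2) pairs with 7 row(s) of b.
- a (bin_id=9) pairs with 2 row(s) of b.

A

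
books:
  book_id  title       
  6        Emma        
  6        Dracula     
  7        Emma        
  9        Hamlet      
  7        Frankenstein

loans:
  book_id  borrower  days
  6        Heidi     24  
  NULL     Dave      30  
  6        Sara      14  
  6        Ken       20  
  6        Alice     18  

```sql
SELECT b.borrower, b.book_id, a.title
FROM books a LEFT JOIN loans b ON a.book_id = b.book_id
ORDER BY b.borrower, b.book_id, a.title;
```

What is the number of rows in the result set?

LEFT JOIN keeps every row from `books`; unmatched rows get NULL for `loans`'s columns.
Matching on a.book_id = b.book_id. A NULL in a compared column never satisfies the condition.
- book_id=6: 4 matching b row(s), so 4 row(s) emitted.
- book_id=6: 4 matching b row(s), so 4 row(s) emitted.
- book_id=7: no b row matches, row kept with b columns NULL.
- book_id=9: no b row matches, row kept with b columns NULL.
- book_id=7: no b row matches, row kept with b columns NULL.
Total: 8 matched + 3 padded = 11 rows.

11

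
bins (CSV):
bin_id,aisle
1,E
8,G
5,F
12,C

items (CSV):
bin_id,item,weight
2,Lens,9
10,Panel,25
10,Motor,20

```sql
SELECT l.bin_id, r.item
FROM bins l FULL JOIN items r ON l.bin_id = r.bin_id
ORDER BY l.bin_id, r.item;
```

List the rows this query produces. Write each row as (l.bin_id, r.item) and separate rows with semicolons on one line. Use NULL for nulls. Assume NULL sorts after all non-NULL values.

(1, NULL); (5, NULL); (8, NULL); (12, NULL); (NULL, Lens); (NULL, Motor); (NULL, Panel)

FULL OUTER JOIN keeps every row from both sides; unmatched rows get NULL for the other side's columns.
Matching on l.bin_id = r.bin_id.
- l (bin_id=1) has no partner → padded with NULL.
- l (bin_id=8) has no partner → padded with NULL.
- l (bin_id=5) has no partner → padded with NULL.
- l (bin_id=12) has no partner → padded with NULL.
- plus 3 unmatched r row(s), each kept with NULL l columns.
After projecting and ordering:
l.bin_id | r.item
1 | NULL
5 | NULL
8 | NULL
12 | NULL
NULL | Lens
NULL | Motor
NULL | Panel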